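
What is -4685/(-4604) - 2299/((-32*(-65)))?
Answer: -209949/2394080 ≈ -0.087695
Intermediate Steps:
-4685/(-4604) - 2299/((-32*(-65))) = -4685*(-1/4604) - 2299/2080 = 4685/4604 - 2299*1/2080 = 4685/4604 - 2299/2080 = -209949/2394080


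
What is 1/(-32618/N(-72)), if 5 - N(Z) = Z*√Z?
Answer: -5/32618 - 216*I*√2/16309 ≈ -0.00015329 - 0.01873*I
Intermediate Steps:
N(Z) = 5 - Z^(3/2) (N(Z) = 5 - Z*√Z = 5 - Z^(3/2))
1/(-32618/N(-72)) = 1/(-32618/(5 - (-72)^(3/2))) = 1/(-32618/(5 - (-432)*I*√2)) = 1/(-32618/(5 + 432*I*√2)) = -5/32618 - 216*I*√2/16309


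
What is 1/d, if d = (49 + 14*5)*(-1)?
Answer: -1/119 ≈ -0.0084034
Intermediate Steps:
d = -119 (d = (49 + 70)*(-1) = 119*(-1) = -119)
1/d = 1/(-119) = -1/119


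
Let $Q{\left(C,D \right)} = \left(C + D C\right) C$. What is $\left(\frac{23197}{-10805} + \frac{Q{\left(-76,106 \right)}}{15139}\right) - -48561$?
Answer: $\frac{7949784254472}{163576895} \approx 48600.0$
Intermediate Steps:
$Q{\left(C,D \right)} = C \left(C + C D\right)$ ($Q{\left(C,D \right)} = \left(C + C D\right) C = C \left(C + C D\right)$)
$\left(\frac{23197}{-10805} + \frac{Q{\left(-76,106 \right)}}{15139}\right) - -48561 = \left(\frac{23197}{-10805} + \frac{\left(-76\right)^{2} \left(1 + 106\right)}{15139}\right) - -48561 = \left(23197 \left(- \frac{1}{10805}\right) + 5776 \cdot 107 \cdot \frac{1}{15139}\right) + 48561 = \left(- \frac{23197}{10805} + 618032 \cdot \frac{1}{15139}\right) + 48561 = \left(- \frac{23197}{10805} + \frac{618032}{15139}\right) + 48561 = \frac{6326656377}{163576895} + 48561 = \frac{7949784254472}{163576895}$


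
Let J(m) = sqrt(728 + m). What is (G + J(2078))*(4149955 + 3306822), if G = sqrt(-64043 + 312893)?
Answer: 7456777*sqrt(2806) + 111851655*sqrt(1106) ≈ 4.1148e+9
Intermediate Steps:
G = 15*sqrt(1106) (G = sqrt(248850) = 15*sqrt(1106) ≈ 498.85)
(G + J(2078))*(4149955 + 3306822) = (15*sqrt(1106) + sqrt(728 + 2078))*(4149955 + 3306822) = (15*sqrt(1106) + sqrt(2806))*7456777 = (sqrt(2806) + 15*sqrt(1106))*7456777 = 7456777*sqrt(2806) + 111851655*sqrt(1106)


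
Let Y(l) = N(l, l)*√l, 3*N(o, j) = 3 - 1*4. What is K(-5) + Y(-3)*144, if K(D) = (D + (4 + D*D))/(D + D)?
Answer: -12/5 - 48*I*√3 ≈ -2.4 - 83.138*I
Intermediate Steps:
N(o, j) = -⅓ (N(o, j) = (3 - 1*4)/3 = (3 - 4)/3 = (⅓)*(-1) = -⅓)
Y(l) = -√l/3
K(D) = (4 + D + D²)/(2*D) (K(D) = (D + (4 + D²))/((2*D)) = (4 + D + D²)*(1/(2*D)) = (4 + D + D²)/(2*D))
K(-5) + Y(-3)*144 = (½)*(4 - 5*(1 - 5))/(-5) - I*√3/3*144 = (½)*(-⅕)*(4 - 5*(-4)) - I*√3/3*144 = (½)*(-⅕)*(4 + 20) - I*√3/3*144 = (½)*(-⅕)*24 - 48*I*√3 = -12/5 - 48*I*√3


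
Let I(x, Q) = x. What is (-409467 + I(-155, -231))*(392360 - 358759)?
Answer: -13763708822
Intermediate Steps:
(-409467 + I(-155, -231))*(392360 - 358759) = (-409467 - 155)*(392360 - 358759) = -409622*33601 = -13763708822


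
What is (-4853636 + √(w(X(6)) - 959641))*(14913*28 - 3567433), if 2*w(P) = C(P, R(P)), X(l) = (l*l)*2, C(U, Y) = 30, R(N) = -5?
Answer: 15288317573684 - 3149869*I*√959626 ≈ 1.5288e+13 - 3.0856e+9*I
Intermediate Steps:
X(l) = 2*l² (X(l) = l²*2 = 2*l²)
w(P) = 15 (w(P) = (½)*30 = 15)
(-4853636 + √(w(X(6)) - 959641))*(14913*28 - 3567433) = (-4853636 + √(15 - 959641))*(14913*28 - 3567433) = (-4853636 + √(-959626))*(417564 - 3567433) = (-4853636 + I*√959626)*(-3149869) = 15288317573684 - 3149869*I*√959626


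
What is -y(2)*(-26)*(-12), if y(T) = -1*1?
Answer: 312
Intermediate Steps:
y(T) = -1
-y(2)*(-26)*(-12) = -(-1*(-26))*(-12) = -26*(-12) = -1*(-312) = 312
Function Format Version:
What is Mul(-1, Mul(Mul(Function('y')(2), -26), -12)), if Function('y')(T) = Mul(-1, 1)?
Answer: 312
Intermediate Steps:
Function('y')(T) = -1
Mul(-1, Mul(Mul(Function('y')(2), -26), -12)) = Mul(-1, Mul(Mul(-1, -26), -12)) = Mul(-1, Mul(26, -12)) = Mul(-1, -312) = 312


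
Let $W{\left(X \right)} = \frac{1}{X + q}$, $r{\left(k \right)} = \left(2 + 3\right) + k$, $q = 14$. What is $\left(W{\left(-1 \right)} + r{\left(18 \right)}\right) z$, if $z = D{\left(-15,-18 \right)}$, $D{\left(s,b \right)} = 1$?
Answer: $\frac{300}{13} \approx 23.077$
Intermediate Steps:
$z = 1$
$r{\left(k \right)} = 5 + k$
$W{\left(X \right)} = \frac{1}{14 + X}$ ($W{\left(X \right)} = \frac{1}{X + 14} = \frac{1}{14 + X}$)
$\left(W{\left(-1 \right)} + r{\left(18 \right)}\right) z = \left(\frac{1}{14 - 1} + \left(5 + 18\right)\right) 1 = \left(\frac{1}{13} + 23\right) 1 = \frac{300}{13} \cdot 1 = \frac{300}{13}$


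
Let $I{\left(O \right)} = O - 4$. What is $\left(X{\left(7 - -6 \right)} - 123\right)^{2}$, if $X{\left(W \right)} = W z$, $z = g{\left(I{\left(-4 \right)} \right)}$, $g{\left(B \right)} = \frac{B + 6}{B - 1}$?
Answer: $\frac{1168561}{81} \approx 14427.0$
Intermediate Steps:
$I{\left(O \right)} = -4 + O$
$g{\left(B \right)} = \frac{6 + B}{-1 + B}$
$z = \frac{2}{9}$ ($z = \frac{6 - 8}{-1 - 8} = \frac{1}{-9} \left(-2\right) = \left(- \frac{1}{9}\right) \left(-2\right) = \frac{2}{9} \approx 0.22222$)
$X{\left(W \right)} = \frac{2 W}{9}$ ($X{\left(W \right)} = W \frac{2}{9} = \frac{2 W}{9}$)
$\left(X{\left(7 - -6 \right)} - 123\right)^{2} = \left(\frac{2 \left(7 - -6\right)}{9} - 123\right)^{2} = \left(\frac{2 \left(7 + 6\right)}{9} - 123\right)^{2} = \left(\frac{2}{9} \cdot 13 - 123\right)^{2} = \left(\frac{26}{9} - 123\right)^{2} = \left(- \frac{1081}{9}\right)^{2} = \frac{1168561}{81}$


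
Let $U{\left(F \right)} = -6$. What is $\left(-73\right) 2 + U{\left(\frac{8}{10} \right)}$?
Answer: $-152$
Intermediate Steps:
$\left(-73\right) 2 + U{\left(\frac{8}{10} \right)} = \left(-73\right) 2 - 6 = -146 - 6 = -152$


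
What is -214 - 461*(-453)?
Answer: 208619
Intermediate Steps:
-214 - 461*(-453) = -214 + 208833 = 208619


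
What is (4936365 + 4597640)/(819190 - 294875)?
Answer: 1906801/104863 ≈ 18.184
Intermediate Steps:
(4936365 + 4597640)/(819190 - 294875) = 9534005/524315 = 9534005*(1/524315) = 1906801/104863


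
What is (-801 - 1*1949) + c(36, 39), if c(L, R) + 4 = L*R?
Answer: -1350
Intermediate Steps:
c(L, R) = -4 + L*R
(-801 - 1*1949) + c(36, 39) = (-801 - 1*1949) + (-4 + 36*39) = (-801 - 1949) + (-4 + 1404) = -2750 + 1400 = -1350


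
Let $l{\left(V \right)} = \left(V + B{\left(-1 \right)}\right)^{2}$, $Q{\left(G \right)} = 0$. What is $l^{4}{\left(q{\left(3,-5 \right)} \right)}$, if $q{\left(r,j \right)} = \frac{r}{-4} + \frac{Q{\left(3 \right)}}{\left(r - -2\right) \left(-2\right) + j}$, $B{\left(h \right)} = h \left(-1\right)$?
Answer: $\frac{1}{65536} \approx 1.5259 \cdot 10^{-5}$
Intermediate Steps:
$B{\left(h \right)} = - h$
$q{\left(r,j \right)} = - \frac{r}{4}$ ($q{\left(r,j \right)} = \frac{r}{-4} + \frac{0}{\left(r - -2\right) \left(-2\right) + j} = r \left(- \frac{1}{4}\right) + \frac{0}{\left(r + 2\right) \left(-2\right) + j} = - \frac{r}{4} + \frac{0}{\left(2 + r\right) \left(-2\right) + j} = - \frac{r}{4} + \frac{0}{\left(-4 - 2 r\right) + j} = - \frac{r}{4} + \frac{0}{-4 + j - 2 r} = - \frac{r}{4} + 0 = - \frac{r}{4}$)
$l{\left(V \right)} = \left(1 + V\right)^{2}$ ($l{\left(V \right)} = \left(V - -1\right)^{2} = \left(V + 1\right)^{2} = \left(1 + V\right)^{2}$)
$l^{4}{\left(q{\left(3,-5 \right)} \right)} = \left(\left(1 - \frac{3}{4}\right)^{2}\right)^{4} = \left(\left(\frac{1}{4}\right)^{2}\right)^{4} = \left(\frac{1}{16}\right)^{4} = \frac{1}{65536}$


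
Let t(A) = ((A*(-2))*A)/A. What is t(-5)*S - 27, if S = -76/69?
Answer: -2623/69 ≈ -38.014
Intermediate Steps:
S = -76/69 (S = -76*1/69 = -76/69 ≈ -1.1014)
t(A) = -2*A (t(A) = ((-2*A)*A)/A = (-2*A²)/A = -2*A)
t(-5)*S - 27 = -2*(-5)*(-76/69) - 27 = 10*(-76/69) - 27 = -760/69 - 27 = -2623/69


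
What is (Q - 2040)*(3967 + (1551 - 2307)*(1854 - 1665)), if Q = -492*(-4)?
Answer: 10002024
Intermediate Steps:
Q = 1968
(Q - 2040)*(3967 + (1551 - 2307)*(1854 - 1665)) = (1968 - 2040)*(3967 + (1551 - 2307)*(1854 - 1665)) = -72*(3967 - 756*189) = -72*(3967 - 142884) = -72*(-138917) = 10002024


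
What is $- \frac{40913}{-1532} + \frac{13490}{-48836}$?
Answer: $\frac{494340147}{18704188} \approx 26.429$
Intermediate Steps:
$- \frac{40913}{-1532} + \frac{13490}{-48836} = \left(-40913\right) \left(- \frac{1}{1532}\right) + 13490 \left(- \frac{1}{48836}\right) = \frac{40913}{1532} - \frac{6745}{24418} = \frac{494340147}{18704188}$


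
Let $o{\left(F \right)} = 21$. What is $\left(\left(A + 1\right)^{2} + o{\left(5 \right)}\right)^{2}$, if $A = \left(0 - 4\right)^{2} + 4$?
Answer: $213444$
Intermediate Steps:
$A = 20$ ($A = \left(-4\right)^{2} + 4 = 16 + 4 = 20$)
$\left(\left(A + 1\right)^{2} + o{\left(5 \right)}\right)^{2} = \left(\left(20 + 1\right)^{2} + 21\right)^{2} = \left(21^{2} + 21\right)^{2} = \left(441 + 21\right)^{2} = 462^{2} = 213444$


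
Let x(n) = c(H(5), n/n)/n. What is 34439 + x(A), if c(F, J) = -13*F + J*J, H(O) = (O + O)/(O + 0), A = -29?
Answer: 998756/29 ≈ 34440.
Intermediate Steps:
H(O) = 2 (H(O) = (2*O)/O = 2)
c(F, J) = J² - 13*F (c(F, J) = -13*F + J² = J² - 13*F)
x(n) = -25/n (x(n) = ((n/n)² - 13*2)/n = (1² - 26)/n = (1 - 26)/n = -25/n)
34439 + x(A) = 34439 - 25/(-29) = 34439 - 25*(-1/29) = 34439 + 25/29 = 998756/29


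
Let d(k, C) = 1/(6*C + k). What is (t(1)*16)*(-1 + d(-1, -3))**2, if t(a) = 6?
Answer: 38400/361 ≈ 106.37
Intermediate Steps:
d(k, C) = 1/(k + 6*C)
(t(1)*16)*(-1 + d(-1, -3))**2 = (6*16)*(-1 + 1/(-1 + 6*(-3)))**2 = 96*(-1 + 1/(-1 - 18))**2 = 96*(-1 + 1/(-19))**2 = 96*(-1 - 1/19)**2 = 96*(-20/19)**2 = 96*(400/361) = 38400/361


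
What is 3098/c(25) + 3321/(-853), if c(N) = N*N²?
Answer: -49248031/13328125 ≈ -3.6950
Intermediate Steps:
c(N) = N³
3098/c(25) + 3321/(-853) = 3098/(25³) + 3321/(-853) = 3098/15625 + 3321*(-1/853) = 3098*(1/15625) - 3321/853 = 3098/15625 - 3321/853 = -49248031/13328125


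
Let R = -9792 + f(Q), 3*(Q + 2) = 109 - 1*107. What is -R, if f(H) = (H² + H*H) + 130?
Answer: 86926/9 ≈ 9658.4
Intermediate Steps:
Q = -4/3 (Q = -2 + (109 - 1*107)/3 = -2 + (109 - 107)/3 = -2 + (⅓)*2 = -2 + ⅔ = -4/3 ≈ -1.3333)
f(H) = 130 + 2*H² (f(H) = (H² + H²) + 130 = 2*H² + 130 = 130 + 2*H²)
R = -86926/9 (R = -9792 + (130 + 2*(-4/3)²) = -9792 + (130 + 2*(16/9)) = -9792 + (130 + 32/9) = -9792 + 1202/9 = -86926/9 ≈ -9658.4)
-R = -1*(-86926/9) = 86926/9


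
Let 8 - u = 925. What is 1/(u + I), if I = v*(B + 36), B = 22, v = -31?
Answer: -1/2715 ≈ -0.00036832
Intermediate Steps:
u = -917 (u = 8 - 1*925 = 8 - 925 = -917)
I = -1798 (I = -31*(22 + 36) = -31*58 = -1798)
1/(u + I) = 1/(-917 - 1798) = 1/(-2715) = -1/2715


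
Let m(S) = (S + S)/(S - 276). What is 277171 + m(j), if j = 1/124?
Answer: 9485623131/34223 ≈ 2.7717e+5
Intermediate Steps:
j = 1/124 ≈ 0.0080645
m(S) = 2*S/(-276 + S) (m(S) = (2*S)/(-276 + S) = 2*S/(-276 + S))
277171 + m(j) = 277171 + 2*(1/124)/(-276 + 1/124) = 277171 + 2*(1/124)/(-34223/124) = 277171 + 2*(1/124)*(-124/34223) = 277171 - 2/34223 = 9485623131/34223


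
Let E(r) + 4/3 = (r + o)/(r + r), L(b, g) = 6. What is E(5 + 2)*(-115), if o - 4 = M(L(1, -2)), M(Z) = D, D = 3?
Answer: 115/3 ≈ 38.333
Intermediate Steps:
M(Z) = 3
o = 7 (o = 4 + 3 = 7)
E(r) = -4/3 + (7 + r)/(2*r) (E(r) = -4/3 + (r + 7)/(r + r) = -4/3 + (7 + r)/((2*r)) = -4/3 + (7 + r)*(1/(2*r)) = -4/3 + (7 + r)/(2*r))
E(5 + 2)*(-115) = ((21 - 5*(5 + 2))/(6*(5 + 2)))*(-115) = ((1/6)*(21 - 5*7)/7)*(-115) = ((1/6)*(1/7)*(21 - 35))*(-115) = ((1/6)*(1/7)*(-14))*(-115) = -1/3*(-115) = 115/3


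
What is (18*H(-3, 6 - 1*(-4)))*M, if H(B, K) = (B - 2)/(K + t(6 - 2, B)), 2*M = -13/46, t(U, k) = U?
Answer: 585/644 ≈ 0.90839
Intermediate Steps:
M = -13/92 (M = (-13/46)/2 = (-13*1/46)/2 = (½)*(-13/46) = -13/92 ≈ -0.14130)
H(B, K) = (-2 + B)/(4 + K) (H(B, K) = (B - 2)/(K + (6 - 2)) = (-2 + B)/(K + 4) = (-2 + B)/(4 + K))
(18*H(-3, 6 - 1*(-4)))*M = (18*((-2 - 3)/(4 + (6 - 1*(-4)))))*(-13/92) = (18*(-5/(4 + (6 + 4))))*(-13/92) = (18*(-5/(4 + 10)))*(-13/92) = (18*(-5/14))*(-13/92) = -45/7*(-13/92) = 585/644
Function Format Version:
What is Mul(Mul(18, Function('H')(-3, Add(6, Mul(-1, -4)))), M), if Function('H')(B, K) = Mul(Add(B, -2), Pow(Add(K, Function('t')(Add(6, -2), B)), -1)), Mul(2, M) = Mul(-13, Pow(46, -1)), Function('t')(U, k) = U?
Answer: Rational(585, 644) ≈ 0.90839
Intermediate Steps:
M = Rational(-13, 92) (M = Mul(Rational(1, 2), Mul(-13, Pow(46, -1))) = Mul(Rational(1, 2), Mul(-13, Rational(1, 46))) = Mul(Rational(1, 2), Rational(-13, 46)) = Rational(-13, 92) ≈ -0.14130)
Function('H')(B, K) = Mul(Pow(Add(4, K), -1), Add(-2, B)) (Function('H')(B, K) = Mul(Add(B, -2), Pow(Add(K, Add(6, -2)), -1)) = Mul(Add(-2, B), Pow(Add(K, 4), -1)) = Mul(Add(-2, B), Pow(Add(4, K), -1)) = Mul(Pow(Add(4, K), -1), Add(-2, B)))
Mul(Mul(18, Function('H')(-3, Add(6, Mul(-1, -4)))), M) = Mul(Mul(18, Mul(Pow(Add(4, Add(6, Mul(-1, -4))), -1), Add(-2, -3))), Rational(-13, 92)) = Mul(Mul(18, Mul(Pow(Add(4, Add(6, 4)), -1), -5)), Rational(-13, 92)) = Mul(Mul(18, Mul(Pow(Add(4, 10), -1), -5)), Rational(-13, 92)) = Mul(Mul(18, Mul(Pow(14, -1), -5)), Rational(-13, 92)) = Mul(Mul(18, Mul(Rational(1, 14), -5)), Rational(-13, 92)) = Mul(Mul(18, Rational(-5, 14)), Rational(-13, 92)) = Mul(Rational(-45, 7), Rational(-13, 92)) = Rational(585, 644)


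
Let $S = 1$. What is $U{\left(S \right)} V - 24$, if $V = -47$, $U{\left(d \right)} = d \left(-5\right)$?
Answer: $211$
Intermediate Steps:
$U{\left(d \right)} = - 5 d$
$U{\left(S \right)} V - 24 = \left(-5\right) 1 \left(-47\right) - 24 = \left(-5\right) \left(-47\right) - 24 = 235 - 24 = 211$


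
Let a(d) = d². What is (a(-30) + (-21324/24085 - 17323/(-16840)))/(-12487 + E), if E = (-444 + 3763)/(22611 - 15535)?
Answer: -129168979378771/1791795181522010 ≈ -0.072089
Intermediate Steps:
E = 3319/7076 ≈ 0.46905
(a(-30) + (-21324/24085 - 17323/(-16840)))/(-12487 + E) = ((-30)² + (-21324/24085 - 17323/(-16840)))/(-12487 + 3319/7076) = (900 + (-21324*1/24085 - 17323*(-1/16840)))/(-88354693/7076) = (900 + (-21324/24085 + 17323/16840))*(-7076/88354693) = (900 + 11625659/81118280)*(-7076/88354693) = (73018077659/81118280)*(-7076/88354693) = -129168979378771/1791795181522010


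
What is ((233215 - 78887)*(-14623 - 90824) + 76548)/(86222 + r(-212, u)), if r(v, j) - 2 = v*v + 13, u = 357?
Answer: -5424449356/43727 ≈ -1.2405e+5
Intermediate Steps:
r(v, j) = 15 + v² (r(v, j) = 2 + (v*v + 13) = 2 + (v² + 13) = 2 + (13 + v²) = 15 + v²)
((233215 - 78887)*(-14623 - 90824) + 76548)/(86222 + r(-212, u)) = ((233215 - 78887)*(-14623 - 90824) + 76548)/(86222 + (15 + (-212)²)) = (154328*(-105447) + 76548)/(86222 + (15 + 44944)) = (-16273424616 + 76548)/(86222 + 44959) = -16273348068/131181 = -16273348068*1/131181 = -5424449356/43727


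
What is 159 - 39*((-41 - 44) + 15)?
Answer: 2889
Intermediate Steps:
159 - 39*((-41 - 44) + 15) = 159 - 39*(-85 + 15) = 159 - 39*(-70) = 159 + 2730 = 2889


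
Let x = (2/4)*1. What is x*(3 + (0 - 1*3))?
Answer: 0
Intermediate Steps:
x = ½ (x = (2*(¼))*1 = (½)*1 = ½ ≈ 0.50000)
x*(3 + (0 - 1*3)) = (3 + (0 - 1*3))/2 = (3 + (0 - 3))/2 = (3 - 3)/2 = (½)*0 = 0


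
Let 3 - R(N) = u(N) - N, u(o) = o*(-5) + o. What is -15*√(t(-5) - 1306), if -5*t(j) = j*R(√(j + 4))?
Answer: -15*√(-1303 + 5*I) ≈ -1.0389 - 541.46*I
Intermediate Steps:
u(o) = -4*o (u(o) = -5*o + o = -4*o)
R(N) = 3 + 5*N (R(N) = 3 - (-4*N - N) = 3 - (-5)*N = 3 + 5*N)
t(j) = -j*(3 + 5*√(4 + j))/5 (t(j) = -j*(3 + 5*√(j + 4))/5 = -j*(3 + 5*√(4 + j))/5)
-15*√(t(-5) - 1306) = -15*√(-⅕*(-5)*(3 + 5*√(4 - 5)) - 1306) = -15*√(-⅕*(-5)*(3 + 5*√(-1)) - 1306) = -15*√(-⅕*(-5)*(3 + 5*I) - 1306) = -15*√((3 + 5*I) - 1306) = -15*√(-1303 + 5*I)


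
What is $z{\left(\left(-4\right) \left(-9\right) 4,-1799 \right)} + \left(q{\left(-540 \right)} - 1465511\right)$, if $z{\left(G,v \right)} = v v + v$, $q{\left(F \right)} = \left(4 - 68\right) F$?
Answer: $1803651$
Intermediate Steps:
$q{\left(F \right)} = - 64 F$
$z{\left(G,v \right)} = v + v^{2}$ ($z{\left(G,v \right)} = v^{2} + v = v + v^{2}$)
$z{\left(\left(-4\right) \left(-9\right) 4,-1799 \right)} + \left(q{\left(-540 \right)} - 1465511\right) = - 1799 \left(1 - 1799\right) - 1430951 = \left(-1799\right) \left(-1798\right) + \left(34560 - 1465511\right) = 3234602 - 1430951 = 1803651$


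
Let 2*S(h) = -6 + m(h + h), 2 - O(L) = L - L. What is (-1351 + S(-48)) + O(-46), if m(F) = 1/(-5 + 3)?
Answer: -5409/4 ≈ -1352.3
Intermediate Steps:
m(F) = -1/2 (m(F) = 1/(-2) = -1/2)
O(L) = 2 (O(L) = 2 - (L - L) = 2 - 1*0 = 2 + 0 = 2)
S(h) = -13/4 (S(h) = (-6 - 1/2)/2 = (1/2)*(-13/2) = -13/4)
(-1351 + S(-48)) + O(-46) = (-1351 - 13/4) + 2 = -5417/4 + 2 = -5409/4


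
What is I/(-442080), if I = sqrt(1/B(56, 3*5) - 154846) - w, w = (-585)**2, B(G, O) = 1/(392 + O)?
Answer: 7605/9824 - I*sqrt(154439)/442080 ≈ 0.77412 - 0.00088895*I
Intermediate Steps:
w = 342225
I = -342225 + I*sqrt(154439) (I = sqrt(1/(1/(392 + 3*5)) - 154846) - 1*342225 = sqrt(1/(1/(392 + 15)) - 154846) - 342225 = sqrt(1/(1/407) - 154846) - 342225 = sqrt(407 - 154846) - 342225 = sqrt(-154439) - 342225 = I*sqrt(154439) - 342225 = -342225 + I*sqrt(154439) ≈ -3.4223e+5 + 392.99*I)
I/(-442080) = (-342225 + I*sqrt(154439))/(-442080) = (-342225 + I*sqrt(154439))*(-1/442080) = 7605/9824 - I*sqrt(154439)/442080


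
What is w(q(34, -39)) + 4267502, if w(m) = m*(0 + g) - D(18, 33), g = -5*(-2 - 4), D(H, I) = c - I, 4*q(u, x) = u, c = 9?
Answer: 4267781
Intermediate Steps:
q(u, x) = u/4
D(H, I) = 9 - I
g = 30 (g = -5*(-6) = 30)
w(m) = 24 + 30*m (w(m) = m*(0 + 30) - (9 - 1*33) = m*30 - (9 - 33) = 30*m - 1*(-24) = 30*m + 24 = 24 + 30*m)
w(q(34, -39)) + 4267502 = (24 + 30*((¼)*34)) + 4267502 = (24 + 30*(17/2)) + 4267502 = (24 + 255) + 4267502 = 279 + 4267502 = 4267781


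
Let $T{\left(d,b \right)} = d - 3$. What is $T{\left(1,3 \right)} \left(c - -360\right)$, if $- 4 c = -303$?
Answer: $- \frac{1743}{2} \approx -871.5$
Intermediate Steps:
$T{\left(d,b \right)} = -3 + d$
$c = \frac{303}{4}$ ($c = \left(- \frac{1}{4}\right) \left(-303\right) = \frac{303}{4} \approx 75.75$)
$T{\left(1,3 \right)} \left(c - -360\right) = \left(-3 + 1\right) \left(\frac{303}{4} - -360\right) = - 2 \left(\frac{303}{4} + 360\right) = \left(-2\right) \frac{1743}{4} = - \frac{1743}{2}$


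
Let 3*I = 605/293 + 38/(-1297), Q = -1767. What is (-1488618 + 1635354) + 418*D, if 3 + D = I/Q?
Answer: 15424837000916/106025859 ≈ 1.4548e+5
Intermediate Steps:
I = 773551/1140063 (I = (605/293 + 38/(-1297))/3 = (605*(1/293) + 38*(-1/1297))/3 = (605/293 - 38/1297)/3 = (⅓)*(773551/380021) = 773551/1140063 ≈ 0.67852)
D = -6044247514/2014491321 (D = -3 + (773551/1140063)/(-1767) = -3 + (773551/1140063)*(-1/1767) = -3 - 773551/2014491321 = -6044247514/2014491321 ≈ -3.0004)
(-1488618 + 1635354) + 418*D = (-1488618 + 1635354) + 418*(-6044247514/2014491321) = 146736 - 132973445308/106025859 = 15424837000916/106025859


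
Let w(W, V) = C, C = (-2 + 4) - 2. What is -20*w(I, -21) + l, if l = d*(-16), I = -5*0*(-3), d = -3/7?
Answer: 48/7 ≈ 6.8571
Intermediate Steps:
d = -3/7 (d = -3*⅐ = -3/7 ≈ -0.42857)
C = 0 (C = 2 - 2 = 0)
I = 0 (I = 0*(-3) = 0)
w(W, V) = 0
l = 48/7 (l = -3/7*(-16) = 48/7 ≈ 6.8571)
-20*w(I, -21) + l = -20*0 + 48/7 = 0 + 48/7 = 48/7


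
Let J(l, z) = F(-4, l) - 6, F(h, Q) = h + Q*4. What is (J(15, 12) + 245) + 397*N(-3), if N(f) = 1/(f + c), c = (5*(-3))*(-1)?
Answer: 3937/12 ≈ 328.08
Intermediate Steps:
c = 15 (c = -15*(-1) = 15)
N(f) = 1/(15 + f) (N(f) = 1/(f + 15) = 1/(15 + f))
F(h, Q) = h + 4*Q
J(l, z) = -10 + 4*l (J(l, z) = (-4 + 4*l) - 6 = -10 + 4*l)
(J(15, 12) + 245) + 397*N(-3) = ((-10 + 4*15) + 245) + 397/(15 - 3) = ((-10 + 60) + 245) + 397/12 = (50 + 245) + 397*(1/12) = 295 + 397/12 = 3937/12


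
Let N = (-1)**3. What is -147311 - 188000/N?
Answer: 40689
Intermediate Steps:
N = -1
-147311 - 188000/N = -147311 - 188000/(-1) = -147311 - 188000*(-1) = -147311 - 1*(-188000) = -147311 + 188000 = 40689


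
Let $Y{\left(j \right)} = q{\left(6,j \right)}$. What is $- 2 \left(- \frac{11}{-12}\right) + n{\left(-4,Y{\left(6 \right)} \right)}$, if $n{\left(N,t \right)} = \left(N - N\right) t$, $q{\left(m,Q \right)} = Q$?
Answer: $- \frac{11}{6} \approx -1.8333$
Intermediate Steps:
$Y{\left(j \right)} = j$
$n{\left(N,t \right)} = 0$ ($n{\left(N,t \right)} = 0 t = 0$)
$- 2 \left(- \frac{11}{-12}\right) + n{\left(-4,Y{\left(6 \right)} \right)} = - 2 \left(- \frac{11}{-12}\right) + 0 = - 2 \left(\left(-11\right) \left(- \frac{1}{12}\right)\right) + 0 = \left(-2\right) \frac{11}{12} + 0 = - \frac{11}{6} + 0 = - \frac{11}{6}$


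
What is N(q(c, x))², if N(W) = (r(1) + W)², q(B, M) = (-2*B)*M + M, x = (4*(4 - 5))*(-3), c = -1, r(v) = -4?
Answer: 1048576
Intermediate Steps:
x = 12 (x = (4*(-1))*(-3) = -4*(-3) = 12)
q(B, M) = M - 2*B*M (q(B, M) = -2*B*M + M = M - 2*B*M)
N(W) = (-4 + W)²
N(q(c, x))² = ((-4 + 12*(1 - 2*(-1)))²)² = ((-4 + 12*(1 + 2))²)² = ((-4 + 12*3)²)² = ((-4 + 36)²)² = (32²)² = 1024² = 1048576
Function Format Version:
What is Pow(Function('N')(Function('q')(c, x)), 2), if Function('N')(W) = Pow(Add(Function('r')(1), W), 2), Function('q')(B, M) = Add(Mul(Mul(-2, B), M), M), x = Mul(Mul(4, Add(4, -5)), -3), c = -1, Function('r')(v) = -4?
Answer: 1048576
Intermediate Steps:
x = 12 (x = Mul(Mul(4, -1), -3) = Mul(-4, -3) = 12)
Function('q')(B, M) = Add(M, Mul(-2, B, M)) (Function('q')(B, M) = Add(Mul(-2, B, M), M) = Add(M, Mul(-2, B, M)))
Function('N')(W) = Pow(Add(-4, W), 2)
Pow(Function('N')(Function('q')(c, x)), 2) = Pow(Pow(Add(-4, Mul(12, Add(1, Mul(-2, -1)))), 2), 2) = Pow(Pow(Add(-4, Mul(12, Add(1, 2))), 2), 2) = Pow(Pow(Add(-4, Mul(12, 3)), 2), 2) = Pow(Pow(Add(-4, 36), 2), 2) = Pow(Pow(32, 2), 2) = Pow(1024, 2) = 1048576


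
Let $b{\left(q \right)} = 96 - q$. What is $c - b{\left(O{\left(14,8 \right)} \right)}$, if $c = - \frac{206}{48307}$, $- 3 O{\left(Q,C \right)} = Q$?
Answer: $- \frac{141644}{1407} \approx -100.67$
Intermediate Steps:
$O{\left(Q,C \right)} = - \frac{Q}{3}$
$c = - \frac{2}{469}$ ($c = \left(-206\right) \frac{1}{48307} = - \frac{2}{469} \approx -0.0042644$)
$c - b{\left(O{\left(14,8 \right)} \right)} = - \frac{2}{469} - \left(96 - \left(- \frac{1}{3}\right) 14\right) = - \frac{2}{469} - \left(96 - - \frac{14}{3}\right) = - \frac{2}{469} - \left(96 + \frac{14}{3}\right) = - \frac{2}{469} - \frac{302}{3} = - \frac{141644}{1407}$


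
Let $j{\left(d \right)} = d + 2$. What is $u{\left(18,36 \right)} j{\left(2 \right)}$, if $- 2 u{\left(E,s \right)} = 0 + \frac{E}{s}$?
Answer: $-1$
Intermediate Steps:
$u{\left(E,s \right)} = - \frac{E}{2 s}$ ($u{\left(E,s \right)} = - \frac{0 + \frac{E}{s}}{2} = - \frac{E \frac{1}{s}}{2} = - \frac{E}{2 s}$)
$j{\left(d \right)} = 2 + d$
$u{\left(18,36 \right)} j{\left(2 \right)} = \left(- \frac{1}{2}\right) 18 \cdot \frac{1}{36} \left(2 + 2\right) = \left(- \frac{1}{2}\right) 18 \cdot \frac{1}{36} \cdot 4 = \left(- \frac{1}{4}\right) 4 = -1$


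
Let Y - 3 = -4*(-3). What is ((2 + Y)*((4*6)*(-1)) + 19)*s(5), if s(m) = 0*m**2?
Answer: 0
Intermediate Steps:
Y = 15 (Y = 3 - 4*(-3) = 3 - 1*(-12) = 3 + 12 = 15)
s(m) = 0
((2 + Y)*((4*6)*(-1)) + 19)*s(5) = ((2 + 15)*((4*6)*(-1)) + 19)*0 = (17*(24*(-1)) + 19)*0 = (17*(-24) + 19)*0 = (-408 + 19)*0 = -389*0 = 0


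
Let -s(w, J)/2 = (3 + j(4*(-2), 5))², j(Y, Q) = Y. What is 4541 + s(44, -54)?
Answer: 4491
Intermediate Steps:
s(w, J) = -50 (s(w, J) = -2*(3 + 4*(-2))² = -2*(3 - 8)² = -2*(-5)² = -2*25 = -50)
4541 + s(44, -54) = 4541 - 50 = 4491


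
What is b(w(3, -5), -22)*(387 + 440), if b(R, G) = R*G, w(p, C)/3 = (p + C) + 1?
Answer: 54582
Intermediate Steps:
w(p, C) = 3 + 3*C + 3*p (w(p, C) = 3*((p + C) + 1) = 3*((C + p) + 1) = 3*(1 + C + p) = 3 + 3*C + 3*p)
b(R, G) = G*R
b(w(3, -5), -22)*(387 + 440) = (-22*(3 + 3*(-5) + 3*3))*(387 + 440) = -22*(3 - 15 + 9)*827 = -22*(-3)*827 = 66*827 = 54582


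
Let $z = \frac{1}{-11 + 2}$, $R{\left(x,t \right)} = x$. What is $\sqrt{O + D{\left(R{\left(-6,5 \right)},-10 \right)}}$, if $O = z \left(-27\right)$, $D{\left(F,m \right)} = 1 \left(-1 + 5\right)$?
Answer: $\sqrt{7} \approx 2.6458$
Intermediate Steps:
$D{\left(F,m \right)} = 4$ ($D{\left(F,m \right)} = 1 \cdot 4 = 4$)
$z = - \frac{1}{9}$ ($z = \frac{1}{-9} = - \frac{1}{9} \approx -0.11111$)
$O = 3$ ($O = \left(- \frac{1}{9}\right) \left(-27\right) = 3$)
$\sqrt{O + D{\left(R{\left(-6,5 \right)},-10 \right)}} = \sqrt{3 + 4} = \sqrt{7}$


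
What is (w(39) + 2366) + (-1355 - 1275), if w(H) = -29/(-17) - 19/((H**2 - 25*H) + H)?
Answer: -2608838/9945 ≈ -262.33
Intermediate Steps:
w(H) = 29/17 - 19/(H**2 - 24*H) (w(H) = -29*(-1/17) - 19/(H**2 - 24*H) = 29/17 - 19/(H**2 - 24*H))
(w(39) + 2366) + (-1355 - 1275) = ((1/17)*(-323 - 696*39 + 29*39**2)/(39*(-24 + 39)) + 2366) + (-1355 - 1275) = ((1/17)*(1/39)*(-323 - 27144 + 29*1521)/15 + 2366) - 2630 = ((1/17)*(1/39)*(1/15)*(-323 - 27144 + 44109) + 2366) - 2630 = ((1/17)*(1/39)*(1/15)*16642 + 2366) - 2630 = (16642/9945 + 2366) - 2630 = 23546512/9945 - 2630 = -2608838/9945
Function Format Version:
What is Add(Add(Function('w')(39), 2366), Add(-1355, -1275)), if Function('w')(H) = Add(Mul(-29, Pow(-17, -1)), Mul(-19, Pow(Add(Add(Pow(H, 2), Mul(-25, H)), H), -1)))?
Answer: Rational(-2608838, 9945) ≈ -262.33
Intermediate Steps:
Function('w')(H) = Add(Rational(29, 17), Mul(-19, Pow(Add(Pow(H, 2), Mul(-24, H)), -1))) (Function('w')(H) = Add(Mul(-29, Rational(-1, 17)), Mul(-19, Pow(Add(Pow(H, 2), Mul(-24, H)), -1))) = Add(Rational(29, 17), Mul(-19, Pow(Add(Pow(H, 2), Mul(-24, H)), -1))))
Add(Add(Function('w')(39), 2366), Add(-1355, -1275)) = Add(Add(Mul(Rational(1, 17), Pow(39, -1), Pow(Add(-24, 39), -1), Add(-323, Mul(-696, 39), Mul(29, Pow(39, 2)))), 2366), Add(-1355, -1275)) = Add(Add(Mul(Rational(1, 17), Rational(1, 39), Pow(15, -1), Add(-323, -27144, Mul(29, 1521))), 2366), -2630) = Add(Add(Mul(Rational(1, 17), Rational(1, 39), Rational(1, 15), Add(-323, -27144, 44109)), 2366), -2630) = Add(Add(Mul(Rational(1, 17), Rational(1, 39), Rational(1, 15), 16642), 2366), -2630) = Add(Add(Rational(16642, 9945), 2366), -2630) = Add(Rational(23546512, 9945), -2630) = Rational(-2608838, 9945)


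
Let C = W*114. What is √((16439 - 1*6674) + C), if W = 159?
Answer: 3*√3099 ≈ 167.01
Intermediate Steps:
C = 18126 (C = 159*114 = 18126)
√((16439 - 1*6674) + C) = √((16439 - 1*6674) + 18126) = √((16439 - 6674) + 18126) = √(9765 + 18126) = √27891 = 3*√3099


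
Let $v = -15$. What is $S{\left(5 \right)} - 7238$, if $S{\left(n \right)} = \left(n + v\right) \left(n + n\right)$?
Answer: $-7338$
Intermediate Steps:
$S{\left(n \right)} = 2 n \left(-15 + n\right)$ ($S{\left(n \right)} = \left(n - 15\right) \left(n + n\right) = \left(-15 + n\right) 2 n = 2 n \left(-15 + n\right)$)
$S{\left(5 \right)} - 7238 = 2 \cdot 5 \left(-15 + 5\right) - 7238 = 2 \cdot 5 \left(-10\right) - 7238 = -100 - 7238 = -7338$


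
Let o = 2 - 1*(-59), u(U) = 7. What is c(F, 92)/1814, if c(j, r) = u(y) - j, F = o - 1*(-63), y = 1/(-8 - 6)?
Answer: -117/1814 ≈ -0.064498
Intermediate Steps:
y = -1/14 (y = 1/(-14) = -1/14 ≈ -0.071429)
o = 61 (o = 2 + 59 = 61)
F = 124 (F = 61 - 1*(-63) = 61 + 63 = 124)
c(j, r) = 7 - j
c(F, 92)/1814 = (7 - 1*124)/1814 = (7 - 124)*(1/1814) = -117*1/1814 = -117/1814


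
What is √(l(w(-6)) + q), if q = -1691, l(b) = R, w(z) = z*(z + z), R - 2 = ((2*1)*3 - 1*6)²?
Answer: I*√1689 ≈ 41.097*I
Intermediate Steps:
R = 2 (R = 2 + ((2*1)*3 - 1*6)² = 2 + (2*3 - 6)² = 2 + (6 - 6)² = 2 + 0² = 2 + 0 = 2)
w(z) = 2*z² (w(z) = z*(2*z) = 2*z²)
l(b) = 2
√(l(w(-6)) + q) = √(2 - 1691) = √(-1689) = I*√1689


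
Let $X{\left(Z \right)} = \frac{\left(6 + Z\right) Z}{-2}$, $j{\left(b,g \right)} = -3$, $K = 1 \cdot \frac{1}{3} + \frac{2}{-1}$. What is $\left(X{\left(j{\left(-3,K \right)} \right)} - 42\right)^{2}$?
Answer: $\frac{5625}{4} \approx 1406.3$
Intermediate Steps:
$K = - \frac{5}{3}$ ($K = 1 \cdot \frac{1}{3} + 2 \left(-1\right) = \frac{1}{3} - 2 = - \frac{5}{3} \approx -1.6667$)
$X{\left(Z \right)} = - \frac{Z \left(6 + Z\right)}{2}$ ($X{\left(Z \right)} = Z \left(6 + Z\right) \left(- \frac{1}{2}\right) = - \frac{Z \left(6 + Z\right)}{2}$)
$\left(X{\left(j{\left(-3,K \right)} \right)} - 42\right)^{2} = \left(\left(- \frac{1}{2}\right) \left(-3\right) \left(6 - 3\right) - 42\right)^{2} = \left(\left(- \frac{1}{2}\right) \left(-3\right) 3 - 42\right)^{2} = \left(\frac{9}{2} - 42\right)^{2} = \left(- \frac{75}{2}\right)^{2} = \frac{5625}{4}$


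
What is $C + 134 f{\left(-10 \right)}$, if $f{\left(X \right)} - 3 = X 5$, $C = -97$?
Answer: $-6395$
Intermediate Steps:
$f{\left(X \right)} = 3 + 5 X$ ($f{\left(X \right)} = 3 + X 5 = 3 + 5 X$)
$C + 134 f{\left(-10 \right)} = -97 + 134 \left(3 + 5 \left(-10\right)\right) = -97 + 134 \left(3 - 50\right) = -97 + 134 \left(-47\right) = -97 - 6298 = -6395$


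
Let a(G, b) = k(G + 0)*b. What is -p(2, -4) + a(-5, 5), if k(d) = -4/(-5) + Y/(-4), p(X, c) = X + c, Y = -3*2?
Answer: 27/2 ≈ 13.500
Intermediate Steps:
Y = -6
k(d) = 23/10 (k(d) = -4/(-5) - 6/(-4) = -4*(-⅕) - 6*(-¼) = ⅘ + 3/2 = 23/10)
a(G, b) = 23*b/10
-p(2, -4) + a(-5, 5) = -(2 - 4) + (23/10)*5 = -1*(-2) + 23/2 = 2 + 23/2 = 27/2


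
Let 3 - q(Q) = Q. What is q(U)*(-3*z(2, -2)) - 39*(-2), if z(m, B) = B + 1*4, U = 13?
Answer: 138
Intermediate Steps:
q(Q) = 3 - Q
z(m, B) = 4 + B (z(m, B) = B + 4 = 4 + B)
q(U)*(-3*z(2, -2)) - 39*(-2) = (3 - 1*13)*(-3*(4 - 2)) - 39*(-2) = (3 - 13)*(-3*2) + 78 = -10*(-6) + 78 = 60 + 78 = 138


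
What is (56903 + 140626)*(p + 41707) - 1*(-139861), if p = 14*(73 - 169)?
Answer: 7973002888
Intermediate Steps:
p = -1344 (p = 14*(-96) = -1344)
(56903 + 140626)*(p + 41707) - 1*(-139861) = (56903 + 140626)*(-1344 + 41707) - 1*(-139861) = 197529*40363 + 139861 = 7972863027 + 139861 = 7973002888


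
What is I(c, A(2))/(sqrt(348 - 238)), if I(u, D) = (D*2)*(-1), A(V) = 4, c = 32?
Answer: -4*sqrt(110)/55 ≈ -0.76277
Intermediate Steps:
I(u, D) = -2*D (I(u, D) = (2*D)*(-1) = -2*D)
I(c, A(2))/(sqrt(348 - 238)) = (-2*4)/(sqrt(348 - 238)) = -8*sqrt(110)/110 = -4*sqrt(110)/55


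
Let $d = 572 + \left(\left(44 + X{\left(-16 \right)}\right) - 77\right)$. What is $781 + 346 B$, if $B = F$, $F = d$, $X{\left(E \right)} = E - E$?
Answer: $187275$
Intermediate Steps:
$X{\left(E \right)} = 0$
$d = 539$ ($d = 572 + \left(\left(44 + 0\right) - 77\right) = 572 + \left(44 - 77\right) = 572 - 33 = 539$)
$F = 539$
$B = 539$
$781 + 346 B = 781 + 346 \cdot 539 = 781 + 186494 = 187275$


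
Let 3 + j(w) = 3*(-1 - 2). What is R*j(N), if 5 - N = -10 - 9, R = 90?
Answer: -1080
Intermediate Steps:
N = 24 (N = 5 - (-10 - 9) = 5 - 1*(-19) = 5 + 19 = 24)
j(w) = -12 (j(w) = -3 + 3*(-1 - 2) = -3 + 3*(-3) = -3 - 9 = -12)
R*j(N) = 90*(-12) = -1080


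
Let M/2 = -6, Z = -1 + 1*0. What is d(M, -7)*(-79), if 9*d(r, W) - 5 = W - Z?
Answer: 79/9 ≈ 8.7778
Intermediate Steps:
Z = -1 (Z = -1 + 0 = -1)
M = -12 (M = 2*(-6) = -12)
d(r, W) = 2/3 + W/9 (d(r, W) = 5/9 + (W - 1*(-1))/9 = 5/9 + (W + 1)/9 = 5/9 + (1 + W)/9 = 5/9 + (1/9 + W/9) = 2/3 + W/9)
d(M, -7)*(-79) = (2/3 + (1/9)*(-7))*(-79) = (2/3 - 7/9)*(-79) = -1/9*(-79) = 79/9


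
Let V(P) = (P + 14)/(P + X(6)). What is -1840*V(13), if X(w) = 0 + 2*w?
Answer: -9936/5 ≈ -1987.2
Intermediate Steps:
X(w) = 2*w
V(P) = (14 + P)/(12 + P) (V(P) = (P + 14)/(P + 2*6) = (14 + P)/(P + 12) = (14 + P)/(12 + P))
-1840*V(13) = -1840*(14 + 13)/(12 + 13) = -1840*27/25 = -9936/5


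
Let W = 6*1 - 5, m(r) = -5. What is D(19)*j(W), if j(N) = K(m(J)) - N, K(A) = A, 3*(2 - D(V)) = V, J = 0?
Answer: 26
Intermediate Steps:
D(V) = 2 - V/3
W = 1 (W = 6 - 5 = 1)
j(N) = -5 - N
D(19)*j(W) = (2 - ⅓*19)*(-5 - 1*1) = (2 - 19/3)*(-5 - 1) = -13/3*(-6) = 26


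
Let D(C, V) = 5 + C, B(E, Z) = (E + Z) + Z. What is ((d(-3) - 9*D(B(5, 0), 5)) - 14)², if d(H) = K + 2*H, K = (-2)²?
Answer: 11236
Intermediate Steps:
K = 4
B(E, Z) = E + 2*Z
d(H) = 4 + 2*H
((d(-3) - 9*D(B(5, 0), 5)) - 14)² = (((4 + 2*(-3)) - 9*(5 + (5 + 2*0))) - 14)² = (((4 - 6) - 9*(5 + (5 + 0))) - 14)² = ((-2 - 9*(5 + 5)) - 14)² = ((-2 - 9*10) - 14)² = ((-2 - 1*90) - 14)² = ((-2 - 90) - 14)² = (-92 - 14)² = (-106)² = 11236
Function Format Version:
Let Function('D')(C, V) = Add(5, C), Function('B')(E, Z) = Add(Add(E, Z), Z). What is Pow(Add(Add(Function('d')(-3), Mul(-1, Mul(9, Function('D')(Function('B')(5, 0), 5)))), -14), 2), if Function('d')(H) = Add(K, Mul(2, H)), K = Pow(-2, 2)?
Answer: 11236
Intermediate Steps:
K = 4
Function('B')(E, Z) = Add(E, Mul(2, Z))
Function('d')(H) = Add(4, Mul(2, H))
Pow(Add(Add(Function('d')(-3), Mul(-1, Mul(9, Function('D')(Function('B')(5, 0), 5)))), -14), 2) = Pow(Add(Add(Add(4, Mul(2, -3)), Mul(-1, Mul(9, Add(5, Add(5, Mul(2, 0)))))), -14), 2) = Pow(Add(Add(Add(4, -6), Mul(-1, Mul(9, Add(5, Add(5, 0))))), -14), 2) = Pow(Add(Add(-2, Mul(-1, Mul(9, Add(5, 5)))), -14), 2) = Pow(Add(Add(-2, Mul(-1, Mul(9, 10))), -14), 2) = Pow(Add(Add(-2, Mul(-1, 90)), -14), 2) = Pow(Add(Add(-2, -90), -14), 2) = Pow(Add(-92, -14), 2) = Pow(-106, 2) = 11236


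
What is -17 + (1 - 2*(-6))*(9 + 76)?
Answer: 1088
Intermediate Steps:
-17 + (1 - 2*(-6))*(9 + 76) = -17 + (1 + 12)*85 = -17 + 13*85 = -17 + 1105 = 1088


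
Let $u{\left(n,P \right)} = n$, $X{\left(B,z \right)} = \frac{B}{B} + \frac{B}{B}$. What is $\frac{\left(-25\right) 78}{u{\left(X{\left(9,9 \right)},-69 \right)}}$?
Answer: $-975$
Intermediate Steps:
$X{\left(B,z \right)} = 2$ ($X{\left(B,z \right)} = 1 + 1 = 2$)
$\frac{\left(-25\right) 78}{u{\left(X{\left(9,9 \right)},-69 \right)}} = \frac{\left(-25\right) 78}{2} = \left(-1950\right) \frac{1}{2} = -975$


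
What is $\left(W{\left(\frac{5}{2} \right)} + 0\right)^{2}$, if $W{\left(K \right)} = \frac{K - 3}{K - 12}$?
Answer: $\frac{1}{361} \approx 0.0027701$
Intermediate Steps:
$W{\left(K \right)} = \frac{-3 + K}{-12 + K}$
$\left(W{\left(\frac{5}{2} \right)} + 0\right)^{2} = \left(\frac{-3 + \frac{5}{2}}{-12 + \frac{5}{2}} + 0\right)^{2} = \left(\frac{1}{- \frac{19}{2}} \left(- \frac{1}{2}\right) + 0\right)^{2} = \left(\left(- \frac{2}{19}\right) \left(- \frac{1}{2}\right) + 0\right)^{2} = \left(\frac{1}{19} + 0\right)^{2} = \left(\frac{1}{19}\right)^{2} = \frac{1}{361}$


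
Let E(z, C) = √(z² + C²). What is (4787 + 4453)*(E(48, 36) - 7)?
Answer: 489720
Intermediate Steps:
E(z, C) = √(C² + z²)
(4787 + 4453)*(E(48, 36) - 7) = (4787 + 4453)*(√(36² + 48²) - 7) = 9240*(√(1296 + 2304) - 7) = 9240*(√3600 - 7) = 9240*(60 - 7) = 9240*53 = 489720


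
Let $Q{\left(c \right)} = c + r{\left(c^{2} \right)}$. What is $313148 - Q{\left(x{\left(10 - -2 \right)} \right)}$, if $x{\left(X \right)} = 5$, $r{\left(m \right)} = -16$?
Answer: $313159$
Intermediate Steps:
$Q{\left(c \right)} = -16 + c$ ($Q{\left(c \right)} = c - 16 = -16 + c$)
$313148 - Q{\left(x{\left(10 - -2 \right)} \right)} = 313148 - \left(-16 + 5\right) = 313148 - -11 = 313148 + 11 = 313159$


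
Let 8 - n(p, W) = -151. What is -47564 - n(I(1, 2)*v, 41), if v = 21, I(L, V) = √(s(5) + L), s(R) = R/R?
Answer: -47723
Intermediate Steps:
s(R) = 1
I(L, V) = √(1 + L)
n(p, W) = 159 (n(p, W) = 8 - 1*(-151) = 8 + 151 = 159)
-47564 - n(I(1, 2)*v, 41) = -47564 - 1*159 = -47564 - 159 = -47723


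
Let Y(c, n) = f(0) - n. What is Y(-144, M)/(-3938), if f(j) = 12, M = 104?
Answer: 46/1969 ≈ 0.023362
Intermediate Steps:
Y(c, n) = 12 - n
Y(-144, M)/(-3938) = (12 - 1*104)/(-3938) = (12 - 104)*(-1/3938) = -92*(-1/3938) = 46/1969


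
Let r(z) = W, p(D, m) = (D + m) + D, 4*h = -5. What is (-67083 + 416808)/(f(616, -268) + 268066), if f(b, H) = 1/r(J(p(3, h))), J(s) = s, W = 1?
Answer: 349725/268067 ≈ 1.3046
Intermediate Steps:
h = -5/4 (h = (¼)*(-5) = -5/4 ≈ -1.2500)
p(D, m) = m + 2*D
r(z) = 1
f(b, H) = 1 (f(b, H) = 1/1 = 1)
(-67083 + 416808)/(f(616, -268) + 268066) = (-67083 + 416808)/(1 + 268066) = 349725/268067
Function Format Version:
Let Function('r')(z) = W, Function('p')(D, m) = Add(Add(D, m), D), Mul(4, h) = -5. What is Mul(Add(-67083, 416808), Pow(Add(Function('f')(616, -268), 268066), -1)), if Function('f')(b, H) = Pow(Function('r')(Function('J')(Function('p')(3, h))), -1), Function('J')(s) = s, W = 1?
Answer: Rational(349725, 268067) ≈ 1.3046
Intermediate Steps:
h = Rational(-5, 4) (h = Mul(Rational(1, 4), -5) = Rational(-5, 4) ≈ -1.2500)
Function('p')(D, m) = Add(m, Mul(2, D))
Function('r')(z) = 1
Function('f')(b, H) = 1 (Function('f')(b, H) = Pow(1, -1) = 1)
Mul(Add(-67083, 416808), Pow(Add(Function('f')(616, -268), 268066), -1)) = Mul(Add(-67083, 416808), Pow(Add(1, 268066), -1)) = Mul(349725, Pow(268067, -1)) = Mul(349725, Rational(1, 268067)) = Rational(349725, 268067)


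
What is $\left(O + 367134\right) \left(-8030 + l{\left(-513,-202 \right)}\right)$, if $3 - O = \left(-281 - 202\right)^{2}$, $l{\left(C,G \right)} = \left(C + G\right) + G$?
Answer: $-1197538056$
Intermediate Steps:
$l{\left(C,G \right)} = C + 2 G$
$O = -233286$ ($O = 3 - \left(-281 - 202\right)^{2} = 3 - \left(-483\right)^{2} = 3 - 233289 = -233286$)
$\left(O + 367134\right) \left(-8030 + l{\left(-513,-202 \right)}\right) = \left(-233286 + 367134\right) \left(-8030 + \left(-513 + 2 \left(-202\right)\right)\right) = 133848 \left(-8030 - 917\right) = 133848 \left(-8947\right) = -1197538056$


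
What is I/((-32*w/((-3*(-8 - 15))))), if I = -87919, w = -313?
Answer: -6066411/10016 ≈ -605.67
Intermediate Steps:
I/((-32*w/((-3*(-8 - 15))))) = -87919/((-(-10016)/((-3*(-8 - 15))))) = -87919/((-(-10016)/((-3*(-23))))) = -87919/((-(-10016)/69)) = -87919/((-32*(-313/69))) = -87919/10016/69 = -87919*69/10016 = -6066411/10016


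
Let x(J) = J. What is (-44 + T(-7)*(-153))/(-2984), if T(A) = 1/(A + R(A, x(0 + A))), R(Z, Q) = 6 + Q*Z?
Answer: 755/47744 ≈ 0.015813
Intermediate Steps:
T(A) = 1/(6 + A + A²) (T(A) = 1/(A + (6 + (0 + A)*A)) = 1/(A + (6 + A*A)) = 1/(A + (6 + A²)) = 1/(6 + A + A²))
(-44 + T(-7)*(-153))/(-2984) = (-44 - 153/(6 - 7 + (-7)²))/(-2984) = (-44 - 153/(6 - 7 + 49))*(-1/2984) = (-44 - 153/48)*(-1/2984) = (-44 + (1/48)*(-153))*(-1/2984) = (-44 - 51/16)*(-1/2984) = -755/16*(-1/2984) = 755/47744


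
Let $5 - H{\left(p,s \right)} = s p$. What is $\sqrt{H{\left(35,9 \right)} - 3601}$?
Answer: $i \sqrt{3911} \approx 62.538 i$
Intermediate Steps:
$H{\left(p,s \right)} = 5 - p s$ ($H{\left(p,s \right)} = 5 - s p = 5 - p s$)
$\sqrt{H{\left(35,9 \right)} - 3601} = \sqrt{\left(5 - 35 \cdot 9\right) - 3601} = \sqrt{\left(5 - 315\right) - 3601} = \sqrt{-310 - 3601} = \sqrt{-3911} = i \sqrt{3911}$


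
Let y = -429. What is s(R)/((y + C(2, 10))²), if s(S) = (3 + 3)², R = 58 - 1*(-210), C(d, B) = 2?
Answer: 36/182329 ≈ 0.00019745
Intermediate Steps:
R = 268 (R = 58 + 210 = 268)
s(S) = 36 (s(S) = 6² = 36)
s(R)/((y + C(2, 10))²) = 36/((-429 + 2)²) = 36/((-427)²) = 36/182329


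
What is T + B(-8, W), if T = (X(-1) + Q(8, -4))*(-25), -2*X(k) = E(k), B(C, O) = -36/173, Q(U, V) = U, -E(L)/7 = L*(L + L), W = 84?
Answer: -64911/173 ≈ -375.21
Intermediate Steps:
E(L) = -14*L² (E(L) = -7*L*(L + L) = -7*L*2*L = -14*L²)
B(C, O) = -36/173 (B(C, O) = -36*1/173 = -36/173)
X(k) = 7*k² (X(k) = -(-7)*k² = 7*k²)
T = -375 (T = (7*(-1)² + 8)*(-25) = (7*1 + 8)*(-25) = (7 + 8)*(-25) = 15*(-25) = -375)
T + B(-8, W) = -375 - 36/173 = -64911/173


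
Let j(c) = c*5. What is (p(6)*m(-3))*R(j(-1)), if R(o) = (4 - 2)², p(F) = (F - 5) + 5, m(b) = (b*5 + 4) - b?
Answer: -192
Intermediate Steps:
j(c) = 5*c
m(b) = 4 + 4*b (m(b) = (5*b + 4) - b = (4 + 5*b) - b = 4 + 4*b)
p(F) = F (p(F) = (-5 + F) + 5 = F)
R(o) = 4 (R(o) = 2² = 4)
(p(6)*m(-3))*R(j(-1)) = (6*(4 + 4*(-3)))*4 = (6*(4 - 12))*4 = (6*(-8))*4 = -48*4 = -192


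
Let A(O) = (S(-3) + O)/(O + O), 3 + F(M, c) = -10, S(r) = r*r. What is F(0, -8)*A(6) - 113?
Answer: -517/4 ≈ -129.25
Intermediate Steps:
S(r) = r**2
F(M, c) = -13 (F(M, c) = -3 - 10 = -13)
A(O) = (9 + O)/(2*O) (A(O) = ((-3)**2 + O)/(O + O) = (9 + O)/((2*O)) = (9 + O)*(1/(2*O)) = (9 + O)/(2*O))
F(0, -8)*A(6) - 113 = -13*(9 + 6)/(2*6) - 113 = -13*15/(2*6) - 113 = -13*5/4 - 113 = -65/4 - 113 = -517/4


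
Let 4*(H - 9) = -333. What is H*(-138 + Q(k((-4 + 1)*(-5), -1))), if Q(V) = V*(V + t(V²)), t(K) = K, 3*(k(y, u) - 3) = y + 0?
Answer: -65043/2 ≈ -32522.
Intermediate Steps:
k(y, u) = 3 + y/3 (k(y, u) = 3 + (y + 0)/3 = 3 + y/3)
H = -297/4 (H = 9 + (¼)*(-333) = 9 - 333/4 = -297/4 ≈ -74.250)
Q(V) = V*(V + V²)
H*(-138 + Q(k((-4 + 1)*(-5), -1))) = -297*(-138 + (3 + ((-4 + 1)*(-5))/3)²*(1 + (3 + ((-4 + 1)*(-5))/3)))/4 = -297*(-138 + (3 + (-3*(-5))/3)²*(1 + (3 + (-3*(-5))/3)))/4 = -297*(-138 + (3 + (⅓)*15)²*(1 + (3 + (⅓)*15)))/4 = -297*(-138 + (3 + 5)²*(1 + (3 + 5)))/4 = -297*(-138 + 8²*(1 + 8))/4 = -297*(-138 + 64*9)/4 = -297*(-138 + 576)/4 = -297/4*438 = -65043/2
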